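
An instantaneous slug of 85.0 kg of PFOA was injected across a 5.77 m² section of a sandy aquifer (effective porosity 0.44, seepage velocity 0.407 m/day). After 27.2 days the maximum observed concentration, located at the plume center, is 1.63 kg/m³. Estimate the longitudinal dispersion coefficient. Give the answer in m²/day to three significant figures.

1.23 m²/day

At the plume center C_max = M/(n_e·A·√(4πDt)), so D = M²/(4πt·(n_e·A·C_max)²).
n_e·A·C_max = 0.44 × 5.77 × 1.63 = 4.138 kg/m.
D = 85.0²/(4π × 27.2 × 4.138²) = 1.23 m²/day.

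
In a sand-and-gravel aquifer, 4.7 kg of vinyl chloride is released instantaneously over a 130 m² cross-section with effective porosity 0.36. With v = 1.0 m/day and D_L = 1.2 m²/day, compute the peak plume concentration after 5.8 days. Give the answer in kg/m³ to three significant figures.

0.0107 kg/m³

The peak of an instantaneous 1D plume sits at x = vt; there the Gaussian factor is 1 and C_max = M/(n_e·A·√(4πDt)), where n_e·A is the pore area the mass is dissolved in.
√(4πDt) = √(4π × 1.2 × 5.8) = 9.352 m, so C_max = 4.7/(0.36 × 130 × 9.352) = 0.0107 kg/m³.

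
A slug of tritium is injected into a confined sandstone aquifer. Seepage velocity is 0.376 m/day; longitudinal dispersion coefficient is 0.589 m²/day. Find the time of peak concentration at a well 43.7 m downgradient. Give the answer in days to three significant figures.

For the 1D instantaneous-source solution, setting ∂C/∂t = 0 at fixed x gives v²t² + 2Dt − x² = 0, so t = (√(D² + v²x²) − D)/v².
√(D² + v²x²) = √(0.589² + 0.376² × 43.7²) = 16.44; v² = 0.141376.
t = (16.44 − 0.589)/0.141376 = 112 days (vs. the pure-advection estimate x/v = 116 d).

112 days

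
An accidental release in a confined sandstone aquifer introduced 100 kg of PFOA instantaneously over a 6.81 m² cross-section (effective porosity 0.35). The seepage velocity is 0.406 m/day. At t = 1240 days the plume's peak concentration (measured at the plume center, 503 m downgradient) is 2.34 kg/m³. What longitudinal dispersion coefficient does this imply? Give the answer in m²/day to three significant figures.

0.0206 m²/day

At the plume center C_max = M/(n_e·A·√(4πDt)), so D = M²/(4πt·(n_e·A·C_max)²).
n_e·A·C_max = 0.35 × 6.81 × 2.34 = 5.577 kg/m.
D = 100²/(4π × 1240 × 5.577²) = 0.0206 m²/day.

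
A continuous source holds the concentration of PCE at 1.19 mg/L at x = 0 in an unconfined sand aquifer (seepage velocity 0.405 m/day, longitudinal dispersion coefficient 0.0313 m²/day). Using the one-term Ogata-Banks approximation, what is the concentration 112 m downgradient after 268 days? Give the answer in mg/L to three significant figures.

For a continuous step input, C/C₀ ≈ ½·erfc((x−vt)/(2√(Dt))).
vt = 0.405 × 268 = 108.54 m and 2√(Dt) = 2√(0.0313 × 268) = 5.793 m.
Argument (x−vt)/(2√(Dt)) = (112 − 108.54)/5.793 = 0.5973; ½·erfc(0.5973) = 0.1991.
C = 1.19 × 0.1991 = 0.237 mg/L.

0.237 mg/L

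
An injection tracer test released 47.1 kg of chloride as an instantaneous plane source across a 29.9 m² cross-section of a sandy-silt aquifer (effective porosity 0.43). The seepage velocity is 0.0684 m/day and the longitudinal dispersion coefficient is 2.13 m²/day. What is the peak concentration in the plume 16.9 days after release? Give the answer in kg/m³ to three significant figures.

The peak of an instantaneous 1D plume sits at x = vt; there the Gaussian factor is 1 and C_max = M/(n_e·A·√(4πDt)), where n_e·A is the pore area the mass is dissolved in.
√(4πDt) = √(4π × 2.13 × 16.9) = 21.27 m, so C_max = 47.1/(0.43 × 29.9 × 21.27) = 0.172 kg/m³.

0.172 kg/m³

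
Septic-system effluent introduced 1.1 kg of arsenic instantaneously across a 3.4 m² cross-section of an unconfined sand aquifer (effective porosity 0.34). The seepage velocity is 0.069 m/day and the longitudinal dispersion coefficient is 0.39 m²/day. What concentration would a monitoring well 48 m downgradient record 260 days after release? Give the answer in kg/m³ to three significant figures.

For an instantaneous plane source, C(x,t) = M/(n_e·A·√(4πDt)) · exp(−(x−vt)²/(4Dt)), with n_e·A the pore (flow) area.
Plume center vt = 0.069 × 260 = 17.94 m, so the well at 48 m is 30.06 m downgradient of the peak.
√(4πDt) = 35.70 m, giving peak height M/(n_e·A·√(4πDt)) = 1.1/(0.34 × 3.4 × 35.70) = 0.02665 kg/m³.
(x−vt)²/(4Dt) = (30.06)²/(4 × 0.39 × 260) = 2.228; exp(−2.228) = 0.1077.
C = 0.02665 × 0.1077 = 0.00287 kg/m³.

0.00287 kg/m³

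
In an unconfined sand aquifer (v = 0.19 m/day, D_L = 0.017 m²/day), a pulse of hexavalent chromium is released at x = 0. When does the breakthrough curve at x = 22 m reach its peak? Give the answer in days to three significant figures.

115 days

For the 1D instantaneous-source solution, setting ∂C/∂t = 0 at fixed x gives v²t² + 2Dt − x² = 0, so t = (√(D² + v²x²) − D)/v².
√(D² + v²x²) = √(0.017² + 0.19² × 22²) = 4.180; v² = 0.0361.
t = (4.180 − 0.017)/0.0361 = 115 days (vs. the pure-advection estimate x/v = 116 d).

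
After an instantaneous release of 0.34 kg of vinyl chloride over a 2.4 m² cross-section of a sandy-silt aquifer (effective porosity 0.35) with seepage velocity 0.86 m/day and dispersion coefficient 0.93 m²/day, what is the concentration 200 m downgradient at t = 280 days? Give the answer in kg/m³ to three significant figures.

For an instantaneous plane source, C(x,t) = M/(n_e·A·√(4πDt)) · exp(−(x−vt)²/(4Dt)), with n_e·A the pore (flow) area.
Plume center vt = 0.86 × 280 = 240.8 m, so the well at 200 m is 40.8 m upgradient of the peak.
√(4πDt) = 57.20 m, giving peak height M/(n_e·A·√(4πDt)) = 0.34/(0.35 × 2.4 × 57.20) = 0.007076 kg/m³.
(x−vt)²/(4Dt) = (-40.8)²/(4 × 0.93 × 280) = 1.598; exp(−1.598) = 0.2023.
C = 0.007076 × 0.2023 = 0.00143 kg/m³.

0.00143 kg/m³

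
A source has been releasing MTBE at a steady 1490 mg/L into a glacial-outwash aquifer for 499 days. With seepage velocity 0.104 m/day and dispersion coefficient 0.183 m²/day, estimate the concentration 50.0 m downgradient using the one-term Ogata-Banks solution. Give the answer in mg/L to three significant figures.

828 mg/L

For a continuous step input, C/C₀ ≈ ½·erfc((x−vt)/(2√(Dt))).
vt = 0.104 × 499 = 51.896 m and 2√(Dt) = 2√(0.183 × 499) = 19.11 m.
Argument (x−vt)/(2√(Dt)) = (50.0 − 51.896)/19.11 = -0.09922; ½·erfc(-0.09922) = 0.5558.
C = 1490 × 0.5558 = 828 mg/L.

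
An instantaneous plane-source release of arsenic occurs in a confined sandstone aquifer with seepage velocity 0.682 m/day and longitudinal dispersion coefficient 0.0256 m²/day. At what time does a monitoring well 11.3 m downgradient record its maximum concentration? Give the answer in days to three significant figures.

For the 1D instantaneous-source solution, setting ∂C/∂t = 0 at fixed x gives v²t² + 2Dt − x² = 0, so t = (√(D² + v²x²) − D)/v².
√(D² + v²x²) = √(0.0256² + 0.682² × 11.3²) = 7.707; v² = 0.465124.
t = (7.707 − 0.0256)/0.465124 = 16.5 days (vs. the pure-advection estimate x/v = 16.6 d).

16.5 days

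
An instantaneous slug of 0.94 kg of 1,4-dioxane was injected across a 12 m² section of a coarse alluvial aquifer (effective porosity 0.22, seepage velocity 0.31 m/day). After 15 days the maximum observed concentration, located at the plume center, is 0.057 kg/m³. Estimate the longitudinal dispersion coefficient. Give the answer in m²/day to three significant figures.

0.207 m²/day

At the plume center C_max = M/(n_e·A·√(4πDt)), so D = M²/(4πt·(n_e·A·C_max)²).
n_e·A·C_max = 0.22 × 12 × 0.057 = 0.1505 kg/m.
D = 0.94²/(4π × 15 × 0.1505²) = 0.207 m²/day.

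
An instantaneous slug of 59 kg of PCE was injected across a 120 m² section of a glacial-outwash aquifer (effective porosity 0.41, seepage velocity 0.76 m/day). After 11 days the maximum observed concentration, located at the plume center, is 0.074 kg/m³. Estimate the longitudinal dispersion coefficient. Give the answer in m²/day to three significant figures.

At the plume center C_max = M/(n_e·A·√(4πDt)), so D = M²/(4πt·(n_e·A·C_max)²).
n_e·A·C_max = 0.41 × 120 × 0.074 = 3.641 kg/m.
D = 59²/(4π × 11 × 3.641²) = 1.90 m²/day.

1.90 m²/day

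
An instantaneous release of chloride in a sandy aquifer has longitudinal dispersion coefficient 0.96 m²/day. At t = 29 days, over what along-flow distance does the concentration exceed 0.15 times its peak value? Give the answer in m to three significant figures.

The plume is Gaussian with σ = √(2Dt) = √(2 × 0.96 × 29) = 7.462 m.
C/C_peak = exp(−Δx²/(2σ²)) = 0.15 ⇒ Δx = σ·√(−2 ln 0.15) = 7.462 × 1.948 = 14.54 m.
Width = 2Δx = 29.1 m.

29.1 m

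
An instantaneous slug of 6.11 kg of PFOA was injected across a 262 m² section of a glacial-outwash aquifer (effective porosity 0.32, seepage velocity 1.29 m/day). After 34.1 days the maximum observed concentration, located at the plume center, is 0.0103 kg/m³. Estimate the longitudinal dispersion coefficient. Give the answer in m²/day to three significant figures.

0.117 m²/day

At the plume center C_max = M/(n_e·A·√(4πDt)), so D = M²/(4πt·(n_e·A·C_max)²).
n_e·A·C_max = 0.32 × 262 × 0.0103 = 0.8636 kg/m.
D = 6.11²/(4π × 34.1 × 0.8636²) = 0.117 m²/day.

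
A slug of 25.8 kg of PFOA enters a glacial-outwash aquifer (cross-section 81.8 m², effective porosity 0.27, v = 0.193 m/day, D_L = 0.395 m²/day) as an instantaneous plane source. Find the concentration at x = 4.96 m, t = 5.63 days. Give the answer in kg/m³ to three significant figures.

0.0409 kg/m³

For an instantaneous plane source, C(x,t) = M/(n_e·A·√(4πDt)) · exp(−(x−vt)²/(4Dt)), with n_e·A the pore (flow) area.
Plume center vt = 0.193 × 5.63 = 1.08659 m, so the well at 4.96 m is 3.87341 m downgradient of the peak.
√(4πDt) = 5.286 m, giving peak height M/(n_e·A·√(4πDt)) = 25.8/(0.27 × 81.8 × 5.286) = 0.2210 kg/m³.
(x−vt)²/(4Dt) = (3.87341)²/(4 × 0.395 × 5.63) = 1.687; exp(−1.687) = 0.1851.
C = 0.2210 × 0.1851 = 0.0409 kg/m³.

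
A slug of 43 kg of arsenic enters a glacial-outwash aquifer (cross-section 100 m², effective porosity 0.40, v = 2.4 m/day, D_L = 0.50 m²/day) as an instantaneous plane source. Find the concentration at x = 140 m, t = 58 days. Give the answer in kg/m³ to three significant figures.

For an instantaneous plane source, C(x,t) = M/(n_e·A·√(4πDt)) · exp(−(x−vt)²/(4Dt)), with n_e·A the pore (flow) area.
Plume center vt = 2.4 × 58 = 139.2 m, so the well at 140 m is 0.8 m downgradient of the peak.
√(4πDt) = 19.09 m, giving peak height M/(n_e·A·√(4πDt)) = 43/(0.40 × 100 × 19.09) = 0.05631 kg/m³.
(x−vt)²/(4Dt) = (0.8)²/(4 × 0.50 × 58) = 0.005517; exp(−0.005517) = 0.9945.
C = 0.05631 × 0.9945 = 0.0560 kg/m³.

0.0560 kg/m³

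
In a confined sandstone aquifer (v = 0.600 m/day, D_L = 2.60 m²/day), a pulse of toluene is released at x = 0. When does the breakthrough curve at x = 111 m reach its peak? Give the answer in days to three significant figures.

178 days

For the 1D instantaneous-source solution, setting ∂C/∂t = 0 at fixed x gives v²t² + 2Dt − x² = 0, so t = (√(D² + v²x²) − D)/v².
√(D² + v²x²) = √(2.60² + 0.600² × 111²) = 66.65; v² = 0.36.
t = (66.65 − 2.60)/0.36 = 178 days (vs. the pure-advection estimate x/v = 185 d).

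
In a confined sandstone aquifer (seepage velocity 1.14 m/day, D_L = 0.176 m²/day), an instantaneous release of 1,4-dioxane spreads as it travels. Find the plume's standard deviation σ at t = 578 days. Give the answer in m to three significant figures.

14.3 m

Dispersive spreading gives a Gaussian with σ² = 2Dt; advection only shifts the center.
σ = √(2 × 0.176 × 578) = 14.3 m.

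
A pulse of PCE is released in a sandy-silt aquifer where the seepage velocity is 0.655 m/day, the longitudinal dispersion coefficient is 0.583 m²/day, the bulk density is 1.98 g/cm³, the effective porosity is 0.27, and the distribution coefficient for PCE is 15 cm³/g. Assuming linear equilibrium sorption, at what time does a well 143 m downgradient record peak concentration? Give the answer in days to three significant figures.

Retardation factor R = 1 + ρ_b·K_d/n = 1 + 1.98 × 15/0.27 = 111.0.
Sorption retards both mechanisms: v_R = v/R = 0.005901 m/day, D_R = D/R = 0.005252 m²/day.
Peak time from v_R²t² + 2D_R t − x² = 0: t = (√(D_R² + v_R²x²) − D_R)/v_R².
√(D_R² + v_R²x²) = √(0.005252² + 0.005901² × 143²) = 0.8439; v_R² = 3.482e-05.
t = (0.8439 − 0.005252)/3.482e-05 = 24100 days.

24100 days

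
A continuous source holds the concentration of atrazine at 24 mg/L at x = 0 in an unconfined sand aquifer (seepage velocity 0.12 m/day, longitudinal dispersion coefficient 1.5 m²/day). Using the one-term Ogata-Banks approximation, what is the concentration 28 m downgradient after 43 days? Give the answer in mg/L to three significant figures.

For a continuous step input, C/C₀ ≈ ½·erfc((x−vt)/(2√(Dt))).
vt = 0.12 × 43 = 5.16 m and 2√(Dt) = 2√(1.5 × 43) = 16.06 m.
Argument (x−vt)/(2√(Dt)) = (28 − 5.16)/16.06 = 1.422; ½·erfc(1.422) = 0.02216.
C = 24 × 0.02216 = 0.532 mg/L.

0.532 mg/L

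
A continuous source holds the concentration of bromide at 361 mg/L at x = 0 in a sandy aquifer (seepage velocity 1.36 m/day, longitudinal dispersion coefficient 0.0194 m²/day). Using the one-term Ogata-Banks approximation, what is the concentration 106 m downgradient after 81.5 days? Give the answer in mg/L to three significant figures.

360 mg/L

For a continuous step input, C/C₀ ≈ ½·erfc((x−vt)/(2√(Dt))).
vt = 1.36 × 81.5 = 110.84 m and 2√(Dt) = 2√(0.0194 × 81.5) = 2.515 m.
Argument (x−vt)/(2√(Dt)) = (106 − 110.84)/2.515 = -1.924; ½·erfc(-1.924) = 0.9967.
C = 361 × 0.9967 = 360 mg/L.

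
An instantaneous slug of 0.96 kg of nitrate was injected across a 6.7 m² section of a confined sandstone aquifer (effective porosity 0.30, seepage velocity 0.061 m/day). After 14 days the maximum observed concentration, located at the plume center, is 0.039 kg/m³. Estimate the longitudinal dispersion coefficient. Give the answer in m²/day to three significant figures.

0.852 m²/day

At the plume center C_max = M/(n_e·A·√(4πDt)), so D = M²/(4πt·(n_e·A·C_max)²).
n_e·A·C_max = 0.30 × 6.7 × 0.039 = 0.07839 kg/m.
D = 0.96²/(4π × 14 × 0.07839²) = 0.852 m²/day.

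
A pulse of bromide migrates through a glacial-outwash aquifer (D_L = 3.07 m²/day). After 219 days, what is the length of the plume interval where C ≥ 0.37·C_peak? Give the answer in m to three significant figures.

The plume is Gaussian with σ = √(2Dt) = √(2 × 3.07 × 219) = 36.67 m.
C/C_peak = exp(−Δx²/(2σ²)) = 0.37 ⇒ Δx = σ·√(−2 ln 0.37) = 36.67 × 1.410 = 51.70 m.
Width = 2Δx = 103 m.

103 m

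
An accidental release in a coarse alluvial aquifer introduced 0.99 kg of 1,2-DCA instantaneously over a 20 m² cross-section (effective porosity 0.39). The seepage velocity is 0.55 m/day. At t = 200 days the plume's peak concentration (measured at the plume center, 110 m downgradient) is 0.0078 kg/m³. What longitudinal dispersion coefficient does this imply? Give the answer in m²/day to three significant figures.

0.105 m²/day

At the plume center C_max = M/(n_e·A·√(4πDt)), so D = M²/(4πt·(n_e·A·C_max)²).
n_e·A·C_max = 0.39 × 20 × 0.0078 = 0.06084 kg/m.
D = 0.99²/(4π × 200 × 0.06084²) = 0.105 m²/day.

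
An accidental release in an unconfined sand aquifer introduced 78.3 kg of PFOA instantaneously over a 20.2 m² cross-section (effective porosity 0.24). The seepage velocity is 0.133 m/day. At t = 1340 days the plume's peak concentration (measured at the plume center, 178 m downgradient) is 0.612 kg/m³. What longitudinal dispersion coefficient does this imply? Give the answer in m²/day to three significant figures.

0.0414 m²/day

At the plume center C_max = M/(n_e·A·√(4πDt)), so D = M²/(4πt·(n_e·A·C_max)²).
n_e·A·C_max = 0.24 × 20.2 × 0.612 = 2.967 kg/m.
D = 78.3²/(4π × 1340 × 2.967²) = 0.0414 m²/day.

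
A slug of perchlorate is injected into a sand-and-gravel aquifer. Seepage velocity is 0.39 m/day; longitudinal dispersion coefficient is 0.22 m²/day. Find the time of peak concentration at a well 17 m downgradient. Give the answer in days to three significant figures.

For the 1D instantaneous-source solution, setting ∂C/∂t = 0 at fixed x gives v²t² + 2Dt − x² = 0, so t = (√(D² + v²x²) − D)/v².
√(D² + v²x²) = √(0.22² + 0.39² × 17²) = 6.634; v² = 0.1521.
t = (6.634 − 0.22)/0.1521 = 42.2 days (vs. the pure-advection estimate x/v = 43.6 d).

42.2 days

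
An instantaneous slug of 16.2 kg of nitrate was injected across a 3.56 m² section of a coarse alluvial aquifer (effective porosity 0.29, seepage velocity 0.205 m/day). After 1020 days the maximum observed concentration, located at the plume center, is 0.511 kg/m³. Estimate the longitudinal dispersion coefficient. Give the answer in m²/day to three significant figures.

0.0736 m²/day

At the plume center C_max = M/(n_e·A·√(4πDt)), so D = M²/(4πt·(n_e·A·C_max)²).
n_e·A·C_max = 0.29 × 3.56 × 0.511 = 0.5276 kg/m.
D = 16.2²/(4π × 1020 × 0.5276²) = 0.0736 m²/day.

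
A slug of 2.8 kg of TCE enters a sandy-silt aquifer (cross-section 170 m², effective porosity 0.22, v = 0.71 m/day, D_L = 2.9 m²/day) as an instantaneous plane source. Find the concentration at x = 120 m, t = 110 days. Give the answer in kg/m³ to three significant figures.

0.000299 kg/m³

For an instantaneous plane source, C(x,t) = M/(n_e·A·√(4πDt)) · exp(−(x−vt)²/(4Dt)), with n_e·A the pore (flow) area.
Plume center vt = 0.71 × 110 = 78.1 m, so the well at 120 m is 41.9 m downgradient of the peak.
√(4πDt) = 63.31 m, giving peak height M/(n_e·A·√(4πDt)) = 2.8/(0.22 × 170 × 63.31) = 0.001183 kg/m³.
(x−vt)²/(4Dt) = (41.9)²/(4 × 2.9 × 110) = 1.376; exp(−1.376) = 0.2526.
C = 0.001183 × 0.2526 = 0.000299 kg/m³.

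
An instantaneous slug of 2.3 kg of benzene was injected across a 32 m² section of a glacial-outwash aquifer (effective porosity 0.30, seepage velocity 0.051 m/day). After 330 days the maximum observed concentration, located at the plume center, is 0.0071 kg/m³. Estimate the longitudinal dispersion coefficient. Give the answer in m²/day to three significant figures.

At the plume center C_max = M/(n_e·A·√(4πDt)), so D = M²/(4πt·(n_e·A·C_max)²).
n_e·A·C_max = 0.30 × 32 × 0.0071 = 0.06816 kg/m.
D = 2.3²/(4π × 330 × 0.06816²) = 0.275 m²/day.

0.275 m²/day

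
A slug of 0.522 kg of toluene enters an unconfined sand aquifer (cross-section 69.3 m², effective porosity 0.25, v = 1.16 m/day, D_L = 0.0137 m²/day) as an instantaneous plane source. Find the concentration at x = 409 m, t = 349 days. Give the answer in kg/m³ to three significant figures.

0.00157 kg/m³

For an instantaneous plane source, C(x,t) = M/(n_e·A·√(4πDt)) · exp(−(x−vt)²/(4Dt)), with n_e·A the pore (flow) area.
Plume center vt = 1.16 × 349 = 404.84 m, so the well at 409 m is 4.16 m downgradient of the peak.
√(4πDt) = 7.751 m, giving peak height M/(n_e·A·√(4πDt)) = 0.522/(0.25 × 69.3 × 7.751) = 0.003887 kg/m³.
(x−vt)²/(4Dt) = (4.16)²/(4 × 0.0137 × 349) = 0.9049; exp(−0.9049) = 0.4046.
C = 0.003887 × 0.4046 = 0.00157 kg/m³.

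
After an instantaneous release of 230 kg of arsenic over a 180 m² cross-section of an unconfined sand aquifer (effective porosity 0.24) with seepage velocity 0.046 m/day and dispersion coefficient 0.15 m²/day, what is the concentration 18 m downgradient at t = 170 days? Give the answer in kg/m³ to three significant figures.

0.108 kg/m³

For an instantaneous plane source, C(x,t) = M/(n_e·A·√(4πDt)) · exp(−(x−vt)²/(4Dt)), with n_e·A the pore (flow) area.
Plume center vt = 0.046 × 170 = 7.82 m, so the well at 18 m is 10.18 m downgradient of the peak.
√(4πDt) = 17.90 m, giving peak height M/(n_e·A·√(4πDt)) = 230/(0.24 × 180 × 17.90) = 0.2974 kg/m³.
(x−vt)²/(4Dt) = (10.18)²/(4 × 0.15 × 170) = 1.016; exp(−1.016) = 0.3620.
C = 0.2974 × 0.3620 = 0.108 kg/m³.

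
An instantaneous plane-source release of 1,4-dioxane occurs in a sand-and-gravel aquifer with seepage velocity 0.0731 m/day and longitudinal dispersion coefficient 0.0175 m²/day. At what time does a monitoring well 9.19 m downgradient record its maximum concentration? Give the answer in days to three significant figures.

122 days

For the 1D instantaneous-source solution, setting ∂C/∂t = 0 at fixed x gives v²t² + 2Dt − x² = 0, so t = (√(D² + v²x²) − D)/v².
√(D² + v²x²) = √(0.0175² + 0.0731² × 9.19²) = 0.6720; v² = 0.00534361.
t = (0.6720 − 0.0175)/0.00534361 = 122 days (vs. the pure-advection estimate x/v = 126 d).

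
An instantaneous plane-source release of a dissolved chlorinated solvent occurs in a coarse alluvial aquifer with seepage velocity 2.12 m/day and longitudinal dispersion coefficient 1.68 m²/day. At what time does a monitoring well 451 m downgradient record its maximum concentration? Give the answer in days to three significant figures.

For the 1D instantaneous-source solution, setting ∂C/∂t = 0 at fixed x gives v²t² + 2Dt − x² = 0, so t = (√(D² + v²x²) − D)/v².
√(D² + v²x²) = √(1.68² + 2.12² × 451²) = 956.1; v² = 4.4944.
t = (956.1 − 1.68)/4.4944 = 212 days (vs. the pure-advection estimate x/v = 213 d).

212 days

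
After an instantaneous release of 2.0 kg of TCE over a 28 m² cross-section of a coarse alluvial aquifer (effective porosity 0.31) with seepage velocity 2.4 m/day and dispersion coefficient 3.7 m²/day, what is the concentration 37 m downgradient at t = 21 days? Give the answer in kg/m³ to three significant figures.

0.00414 kg/m³

For an instantaneous plane source, C(x,t) = M/(n_e·A·√(4πDt)) · exp(−(x−vt)²/(4Dt)), with n_e·A the pore (flow) area.
Plume center vt = 2.4 × 21 = 50.4 m, so the well at 37 m is 13.4 m upgradient of the peak.
√(4πDt) = 31.25 m, giving peak height M/(n_e·A·√(4πDt)) = 2.0/(0.31 × 28 × 31.25) = 0.007373 kg/m³.
(x−vt)²/(4Dt) = (-13.4)²/(4 × 3.7 × 21) = 0.5777; exp(−0.5777) = 0.5612.
C = 0.007373 × 0.5612 = 0.00414 kg/m³.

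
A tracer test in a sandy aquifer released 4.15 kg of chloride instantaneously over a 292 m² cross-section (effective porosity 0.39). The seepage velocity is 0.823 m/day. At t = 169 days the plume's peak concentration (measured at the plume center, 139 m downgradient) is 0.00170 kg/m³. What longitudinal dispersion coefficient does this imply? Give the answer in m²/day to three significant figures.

0.216 m²/day

At the plume center C_max = M/(n_e·A·√(4πDt)), so D = M²/(4πt·(n_e·A·C_max)²).
n_e·A·C_max = 0.39 × 292 × 0.00170 = 0.1936 kg/m.
D = 4.15²/(4π × 169 × 0.1936²) = 0.216 m²/day.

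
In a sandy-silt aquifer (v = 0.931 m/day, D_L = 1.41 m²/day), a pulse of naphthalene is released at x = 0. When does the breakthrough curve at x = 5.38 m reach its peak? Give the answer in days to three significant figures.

For the 1D instantaneous-source solution, setting ∂C/∂t = 0 at fixed x gives v²t² + 2Dt − x² = 0, so t = (√(D² + v²x²) − D)/v².
√(D² + v²x²) = √(1.41² + 0.931² × 5.38²) = 5.203; v² = 0.866761.
t = (5.203 − 1.41)/0.866761 = 4.38 days (vs. the pure-advection estimate x/v = 5.78 d).

4.38 days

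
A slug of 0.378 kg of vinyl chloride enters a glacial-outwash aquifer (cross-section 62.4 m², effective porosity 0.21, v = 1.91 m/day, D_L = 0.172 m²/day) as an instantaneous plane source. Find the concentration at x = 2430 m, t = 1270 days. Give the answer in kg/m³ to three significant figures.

For an instantaneous plane source, C(x,t) = M/(n_e·A·√(4πDt)) · exp(−(x−vt)²/(4Dt)), with n_e·A the pore (flow) area.
Plume center vt = 1.91 × 1270 = 2425.7 m, so the well at 2430 m is 4.3 m downgradient of the peak.
√(4πDt) = 52.39 m, giving peak height M/(n_e·A·√(4πDt)) = 0.378/(0.21 × 62.4 × 52.39) = 0.0005506 kg/m³.
(x−vt)²/(4Dt) = (4.3)²/(4 × 0.172 × 1270) = 0.02116; exp(−0.02116) = 0.9791.
C = 0.0005506 × 0.9791 = 0.000539 kg/m³.

0.000539 kg/m³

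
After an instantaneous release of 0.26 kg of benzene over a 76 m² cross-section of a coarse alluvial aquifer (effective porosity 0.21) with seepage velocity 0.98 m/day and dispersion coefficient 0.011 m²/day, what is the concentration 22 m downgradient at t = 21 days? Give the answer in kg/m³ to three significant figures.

For an instantaneous plane source, C(x,t) = M/(n_e·A·√(4πDt)) · exp(−(x−vt)²/(4Dt)), with n_e·A the pore (flow) area.
Plume center vt = 0.98 × 21 = 20.58 m, so the well at 22 m is 1.42 m downgradient of the peak.
√(4πDt) = 1.704 m, giving peak height M/(n_e·A·√(4πDt)) = 0.26/(0.21 × 76 × 1.704) = 0.009560 kg/m³.
(x−vt)²/(4Dt) = (1.42)²/(4 × 0.011 × 21) = 2.182; exp(−2.182) = 0.1128.
C = 0.009560 × 0.1128 = 0.00108 kg/m³.

0.00108 kg/m³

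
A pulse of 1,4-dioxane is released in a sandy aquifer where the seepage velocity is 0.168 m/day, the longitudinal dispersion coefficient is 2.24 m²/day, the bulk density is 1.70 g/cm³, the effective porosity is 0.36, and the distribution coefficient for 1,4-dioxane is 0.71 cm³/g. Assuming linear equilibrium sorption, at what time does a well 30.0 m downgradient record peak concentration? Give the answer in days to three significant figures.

Retardation factor R = 1 + ρ_b·K_d/n = 1 + 1.70 × 0.71/0.36 = 4.353.
Sorption retards both mechanisms: v_R = v/R = 0.03859 m/day, D_R = D/R = 0.5146 m²/day.
Peak time from v_R²t² + 2D_R t − x² = 0: t = (√(D_R² + v_R²x²) − D_R)/v_R².
√(D_R² + v_R²x²) = √(0.5146² + 0.03859² × 30.0²) = 1.267; v_R² = 0.001489.
t = (1.267 − 0.5146)/0.001489 = 505 days.

505 days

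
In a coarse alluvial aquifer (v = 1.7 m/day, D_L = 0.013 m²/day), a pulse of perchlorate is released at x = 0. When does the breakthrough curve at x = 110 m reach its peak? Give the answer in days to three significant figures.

For the 1D instantaneous-source solution, setting ∂C/∂t = 0 at fixed x gives v²t² + 2Dt − x² = 0, so t = (√(D² + v²x²) − D)/v².
√(D² + v²x²) = √(0.013² + 1.7² × 110²) = 187.0; v² = 2.89.
t = (187.0 − 0.013)/2.89 = 64.7 days (vs. the pure-advection estimate x/v = 64.7 d).

64.7 days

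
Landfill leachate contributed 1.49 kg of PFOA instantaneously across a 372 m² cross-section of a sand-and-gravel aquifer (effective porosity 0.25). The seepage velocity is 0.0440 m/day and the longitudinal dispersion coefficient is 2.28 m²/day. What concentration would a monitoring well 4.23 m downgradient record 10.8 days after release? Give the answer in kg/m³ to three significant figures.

For an instantaneous plane source, C(x,t) = M/(n_e·A·√(4πDt)) · exp(−(x−vt)²/(4Dt)), with n_e·A the pore (flow) area.
Plume center vt = 0.0440 × 10.8 = 0.4752 m, so the well at 4.23 m is 3.7548 m downgradient of the peak.
√(4πDt) = 17.59 m, giving peak height M/(n_e·A·√(4πDt)) = 1.49/(0.25 × 372 × 17.59) = 0.0009108 kg/m³.
(x−vt)²/(4Dt) = (3.7548)²/(4 × 2.28 × 10.8) = 0.1431; exp(−0.1431) = 0.8667.
C = 0.0009108 × 0.8667 = 0.000789 kg/m³.

0.000789 kg/m³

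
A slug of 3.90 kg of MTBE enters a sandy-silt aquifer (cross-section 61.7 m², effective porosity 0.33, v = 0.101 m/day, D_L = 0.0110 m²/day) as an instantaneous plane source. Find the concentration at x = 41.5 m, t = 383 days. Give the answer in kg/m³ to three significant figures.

For an instantaneous plane source, C(x,t) = M/(n_e·A·√(4πDt)) · exp(−(x−vt)²/(4Dt)), with n_e·A the pore (flow) area.
Plume center vt = 0.101 × 383 = 38.683 m, so the well at 41.5 m is 2.817 m downgradient of the peak.
√(4πDt) = 7.276 m, giving peak height M/(n_e·A·√(4πDt)) = 3.90/(0.33 × 61.7 × 7.276) = 0.02633 kg/m³.
(x−vt)²/(4Dt) = (2.817)²/(4 × 0.0110 × 383) = 0.4709; exp(−0.4709) = 0.6244.
C = 0.02633 × 0.6244 = 0.0164 kg/m³.

0.0164 kg/m³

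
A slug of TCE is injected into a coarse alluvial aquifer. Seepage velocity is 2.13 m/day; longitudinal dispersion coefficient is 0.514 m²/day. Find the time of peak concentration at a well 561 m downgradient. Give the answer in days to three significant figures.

263 days

For the 1D instantaneous-source solution, setting ∂C/∂t = 0 at fixed x gives v²t² + 2Dt − x² = 0, so t = (√(D² + v²x²) − D)/v².
√(D² + v²x²) = √(0.514² + 2.13² × 561²) = 1195; v² = 4.5369.
t = (1195 − 0.514)/4.5369 = 263 days (vs. the pure-advection estimate x/v = 263 d).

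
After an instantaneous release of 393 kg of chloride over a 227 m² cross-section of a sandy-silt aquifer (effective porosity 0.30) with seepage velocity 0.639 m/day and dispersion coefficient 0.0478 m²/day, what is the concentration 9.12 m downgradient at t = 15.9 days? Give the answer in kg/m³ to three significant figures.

For an instantaneous plane source, C(x,t) = M/(n_e·A·√(4πDt)) · exp(−(x−vt)²/(4Dt)), with n_e·A the pore (flow) area.
Plume center vt = 0.639 × 15.9 = 10.1601 m, so the well at 9.12 m is 1.0401 m upgradient of the peak.
√(4πDt) = 3.090 m, giving peak height M/(n_e·A·√(4πDt)) = 393/(0.30 × 227 × 3.090) = 1.868 kg/m³.
(x−vt)²/(4Dt) = (-1.0401)²/(4 × 0.0478 × 15.9) = 0.3558; exp(−0.3558) = 0.7006.
C = 1.868 × 0.7006 = 1.31 kg/m³.

1.31 kg/m³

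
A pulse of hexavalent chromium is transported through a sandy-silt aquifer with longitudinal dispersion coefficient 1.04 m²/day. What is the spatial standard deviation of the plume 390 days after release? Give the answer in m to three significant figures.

Dispersive spreading gives a Gaussian with σ² = 2Dt; advection only shifts the center.
σ = √(2 × 1.04 × 390) = 28.5 m.

28.5 m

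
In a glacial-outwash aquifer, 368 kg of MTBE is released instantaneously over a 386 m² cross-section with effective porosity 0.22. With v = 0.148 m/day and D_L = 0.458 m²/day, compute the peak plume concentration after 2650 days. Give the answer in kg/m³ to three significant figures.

The peak of an instantaneous 1D plume sits at x = vt; there the Gaussian factor is 1 and C_max = M/(n_e·A·√(4πDt)), where n_e·A is the pore area the mass is dissolved in.
√(4πDt) = √(4π × 0.458 × 2650) = 123.5 m, so C_max = 368/(0.22 × 386 × 123.5) = 0.0351 kg/m³.

0.0351 kg/m³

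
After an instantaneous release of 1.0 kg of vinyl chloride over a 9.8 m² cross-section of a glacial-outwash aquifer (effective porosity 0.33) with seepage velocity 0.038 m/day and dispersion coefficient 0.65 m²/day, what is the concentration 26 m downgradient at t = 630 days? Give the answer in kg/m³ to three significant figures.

For an instantaneous plane source, C(x,t) = M/(n_e·A·√(4πDt)) · exp(−(x−vt)²/(4Dt)), with n_e·A the pore (flow) area.
Plume center vt = 0.038 × 630 = 23.94 m, so the well at 26 m is 2.06 m downgradient of the peak.
√(4πDt) = 71.74 m, giving peak height M/(n_e·A·√(4πDt)) = 1.0/(0.33 × 9.8 × 71.74) = 0.004310 kg/m³.
(x−vt)²/(4Dt) = (2.06)²/(4 × 0.65 × 630) = 0.002591; exp(−0.002591) = 0.9974.
C = 0.004310 × 0.9974 = 0.00430 kg/m³.

0.00430 kg/m³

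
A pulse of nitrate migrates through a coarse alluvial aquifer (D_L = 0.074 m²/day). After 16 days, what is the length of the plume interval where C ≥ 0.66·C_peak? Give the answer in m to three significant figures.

The plume is Gaussian with σ = √(2Dt) = √(2 × 0.074 × 16) = 1.539 m.
C/C_peak = exp(−Δx²/(2σ²)) = 0.66 ⇒ Δx = σ·√(−2 ln 0.66) = 1.539 × 0.9116 = 1.403 m.
Width = 2Δx = 2.81 m.

2.81 m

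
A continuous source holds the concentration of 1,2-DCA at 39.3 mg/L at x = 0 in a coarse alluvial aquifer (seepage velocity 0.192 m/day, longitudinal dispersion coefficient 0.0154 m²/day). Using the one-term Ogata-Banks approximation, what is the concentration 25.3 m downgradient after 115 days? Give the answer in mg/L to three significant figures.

1.71 mg/L

For a continuous step input, C/C₀ ≈ ½·erfc((x−vt)/(2√(Dt))).
vt = 0.192 × 115 = 22.08 m and 2√(Dt) = 2√(0.0154 × 115) = 2.662 m.
Argument (x−vt)/(2√(Dt)) = (25.3 − 22.08)/2.662 = 1.210; ½·erfc(1.210) = 0.04352.
C = 39.3 × 0.04352 = 1.71 mg/L.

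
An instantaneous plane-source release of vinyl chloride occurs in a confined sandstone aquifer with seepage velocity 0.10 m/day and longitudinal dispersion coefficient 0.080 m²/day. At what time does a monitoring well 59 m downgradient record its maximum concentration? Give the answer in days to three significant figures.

For the 1D instantaneous-source solution, setting ∂C/∂t = 0 at fixed x gives v²t² + 2Dt − x² = 0, so t = (√(D² + v²x²) − D)/v².
√(D² + v²x²) = √(0.080² + 0.10² × 59²) = 5.901; v² = 0.01.
t = (5.901 − 0.080)/0.01 = 582 days (vs. the pure-advection estimate x/v = 590 d).

582 days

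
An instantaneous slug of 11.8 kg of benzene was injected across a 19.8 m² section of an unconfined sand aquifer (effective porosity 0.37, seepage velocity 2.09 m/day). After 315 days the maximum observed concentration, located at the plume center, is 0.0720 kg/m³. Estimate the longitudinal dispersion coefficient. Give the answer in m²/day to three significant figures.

At the plume center C_max = M/(n_e·A·√(4πDt)), so D = M²/(4πt·(n_e·A·C_max)²).
n_e·A·C_max = 0.37 × 19.8 × 0.0720 = 0.5275 kg/m.
D = 11.8²/(4π × 315 × 0.5275²) = 0.126 m²/day.

0.126 m²/day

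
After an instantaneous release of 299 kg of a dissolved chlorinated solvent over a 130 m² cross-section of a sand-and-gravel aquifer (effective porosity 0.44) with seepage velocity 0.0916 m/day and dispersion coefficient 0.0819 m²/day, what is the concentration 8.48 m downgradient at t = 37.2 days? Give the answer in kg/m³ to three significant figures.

For an instantaneous plane source, C(x,t) = M/(n_e·A·√(4πDt)) · exp(−(x−vt)²/(4Dt)), with n_e·A the pore (flow) area.
Plume center vt = 0.0916 × 37.2 = 3.40752 m, so the well at 8.48 m is 5.07248 m downgradient of the peak.
√(4πDt) = 6.188 m, giving peak height M/(n_e·A·√(4πDt)) = 299/(0.44 × 130 × 6.188) = 0.8447 kg/m³.
(x−vt)²/(4Dt) = (5.07248)²/(4 × 0.0819 × 37.2) = 2.111; exp(−2.111) = 0.1211.
C = 0.8447 × 0.1211 = 0.102 kg/m³.

0.102 kg/m³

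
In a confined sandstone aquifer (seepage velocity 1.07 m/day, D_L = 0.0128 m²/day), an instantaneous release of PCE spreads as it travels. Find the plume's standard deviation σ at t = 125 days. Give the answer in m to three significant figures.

1.79 m

Dispersive spreading gives a Gaussian with σ² = 2Dt; advection only shifts the center.
σ = √(2 × 0.0128 × 125) = 1.79 m.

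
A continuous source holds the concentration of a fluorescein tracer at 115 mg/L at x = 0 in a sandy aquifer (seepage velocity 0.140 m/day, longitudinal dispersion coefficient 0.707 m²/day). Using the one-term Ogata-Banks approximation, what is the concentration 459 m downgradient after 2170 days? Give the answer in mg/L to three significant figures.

For a continuous step input, C/C₀ ≈ ½·erfc((x−vt)/(2√(Dt))).
vt = 0.140 × 2170 = 303.8 m and 2√(Dt) = 2√(0.707 × 2170) = 78.34 m.
Argument (x−vt)/(2√(Dt)) = (459 − 303.8)/78.34 = 1.981; ½·erfc(1.981) = 0.002543.
C = 115 × 0.002543 = 0.292 mg/L.

0.292 mg/L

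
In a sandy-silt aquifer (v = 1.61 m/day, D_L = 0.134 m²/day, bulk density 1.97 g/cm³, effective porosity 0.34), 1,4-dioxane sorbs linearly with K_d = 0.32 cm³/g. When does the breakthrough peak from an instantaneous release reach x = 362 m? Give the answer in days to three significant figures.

Retardation factor R = 1 + ρ_b·K_d/n = 1 + 1.97 × 0.32/0.34 = 2.854.
Sorption retards both mechanisms: v_R = v/R = 0.5641 m/day, D_R = D/R = 0.04695 m²/day.
Peak time from v_R²t² + 2D_R t − x² = 0: t = (√(D_R² + v_R²x²) − D_R)/v_R².
√(D_R² + v_R²x²) = √(0.04695² + 0.5641² × 362²) = 204.2; v_R² = 0.3182.
t = (204.2 − 0.04695)/0.3182 = 642 days.

642 days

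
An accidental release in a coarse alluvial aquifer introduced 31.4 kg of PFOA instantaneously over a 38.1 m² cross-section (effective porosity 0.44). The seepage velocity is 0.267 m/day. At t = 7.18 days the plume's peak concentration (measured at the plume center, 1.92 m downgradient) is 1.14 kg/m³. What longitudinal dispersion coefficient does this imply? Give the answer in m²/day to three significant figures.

At the plume center C_max = M/(n_e·A·√(4πDt)), so D = M²/(4πt·(n_e·A·C_max)²).
n_e·A·C_max = 0.44 × 38.1 × 1.14 = 19.11 kg/m.
D = 31.4²/(4π × 7.18 × 19.11²) = 0.0299 m²/day.

0.0299 m²/day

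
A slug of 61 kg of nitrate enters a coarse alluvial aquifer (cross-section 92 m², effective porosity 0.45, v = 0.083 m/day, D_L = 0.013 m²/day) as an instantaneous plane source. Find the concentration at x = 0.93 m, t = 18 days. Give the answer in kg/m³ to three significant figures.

For an instantaneous plane source, C(x,t) = M/(n_e·A·√(4πDt)) · exp(−(x−vt)²/(4Dt)), with n_e·A the pore (flow) area.
Plume center vt = 0.083 × 18 = 1.494 m, so the well at 0.93 m is 0.564 m upgradient of the peak.
√(4πDt) = 1.715 m, giving peak height M/(n_e·A·√(4πDt)) = 61/(0.45 × 92 × 1.715) = 0.8591 kg/m³.
(x−vt)²/(4Dt) = (-0.564)²/(4 × 0.013 × 18) = 0.3398; exp(−0.3398) = 0.7119.
C = 0.8591 × 0.7119 = 0.612 kg/m³.

0.612 kg/m³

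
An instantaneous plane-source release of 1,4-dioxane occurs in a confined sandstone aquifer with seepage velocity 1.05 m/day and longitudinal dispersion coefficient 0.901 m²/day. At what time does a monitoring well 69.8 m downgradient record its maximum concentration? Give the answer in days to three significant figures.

For the 1D instantaneous-source solution, setting ∂C/∂t = 0 at fixed x gives v²t² + 2Dt − x² = 0, so t = (√(D² + v²x²) − D)/v².
√(D² + v²x²) = √(0.901² + 1.05² × 69.8²) = 73.30; v² = 1.1025.
t = (73.30 − 0.901)/1.1025 = 65.7 days (vs. the pure-advection estimate x/v = 66.5 d).

65.7 days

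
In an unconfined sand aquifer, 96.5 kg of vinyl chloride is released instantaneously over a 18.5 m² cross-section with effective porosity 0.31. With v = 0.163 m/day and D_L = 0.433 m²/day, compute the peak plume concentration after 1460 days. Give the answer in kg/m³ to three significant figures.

0.189 kg/m³

The peak of an instantaneous 1D plume sits at x = vt; there the Gaussian factor is 1 and C_max = M/(n_e·A·√(4πDt)), where n_e·A is the pore area the mass is dissolved in.
√(4πDt) = √(4π × 0.433 × 1460) = 89.13 m, so C_max = 96.5/(0.31 × 18.5 × 89.13) = 0.189 kg/m³.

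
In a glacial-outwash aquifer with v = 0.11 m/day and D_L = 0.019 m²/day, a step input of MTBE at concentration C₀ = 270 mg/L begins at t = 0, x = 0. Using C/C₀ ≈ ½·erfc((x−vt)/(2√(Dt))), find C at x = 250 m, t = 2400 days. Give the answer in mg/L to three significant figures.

251 mg/L

For a continuous step input, C/C₀ ≈ ½·erfc((x−vt)/(2√(Dt))).
vt = 0.11 × 2400 = 264 m and 2√(Dt) = 2√(0.019 × 2400) = 13.51 m.
Argument (x−vt)/(2√(Dt)) = (250 − 264)/13.51 = -1.036; ½·erfc(-1.036) = 0.9286.
C = 270 × 0.9286 = 251 mg/L.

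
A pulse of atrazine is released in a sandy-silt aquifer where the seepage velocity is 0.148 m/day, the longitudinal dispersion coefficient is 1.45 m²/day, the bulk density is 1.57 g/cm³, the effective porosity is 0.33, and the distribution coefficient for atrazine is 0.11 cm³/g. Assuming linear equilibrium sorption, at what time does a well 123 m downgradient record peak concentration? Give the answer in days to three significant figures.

1170 days

Retardation factor R = 1 + ρ_b·K_d/n = 1 + 1.57 × 0.11/0.33 = 1.523.
Sorption retards both mechanisms: v_R = v/R = 0.09718 m/day, D_R = D/R = 0.9521 m²/day.
Peak time from v_R²t² + 2D_R t − x² = 0: t = (√(D_R² + v_R²x²) − D_R)/v_R².
√(D_R² + v_R²x²) = √(0.9521² + 0.09718² × 123²) = 11.99; v_R² = 0.009444.
t = (11.99 − 0.9521)/0.009444 = 1170 days.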